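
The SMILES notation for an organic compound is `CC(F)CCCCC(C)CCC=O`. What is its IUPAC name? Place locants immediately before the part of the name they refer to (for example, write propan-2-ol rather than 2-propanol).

The longest chain bearing the –CHO group is 10 carbons long (decane).
An aldehyde (terminal –CHO) is the principal characteristic group, giving the suffix -al.
Choose the numbering such that the aldehyde carbon is C-1 by definition.
With this numbering: a fluoro group at C-9; a methyl group at C-4.
Prefixes are listed alphabetically: fluoro, methyl.
Putting it together: 9-fluoro-4-methyldecanal.

9-fluoro-4-methyldecanal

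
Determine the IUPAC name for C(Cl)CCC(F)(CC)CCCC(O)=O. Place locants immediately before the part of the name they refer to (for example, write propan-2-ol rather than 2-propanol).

8-chloro-5-ethyl-5-fluorooctanoic acid

The longest chain bearing the –COOH group is 8 carbons long (octane).
The principal characteristic group is a carboxylic acid (terminal –COOH), named with the suffix -oic acid.
Choose the numbering such that the carboxylic acid carbon is C-1 by definition.
This places a chloro group at C-8; an ethyl group at C-5; a fluoro group at C-5.
The substituents are ordered alphabetically, ignoring any di-/tri- multipliers.
Putting it together: 8-chloro-5-ethyl-5-fluorooctanoic acid.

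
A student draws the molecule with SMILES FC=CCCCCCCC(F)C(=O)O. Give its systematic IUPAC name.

Counting along the main chain through the –COOH group and the multiple bond gives 10 carbons: the parent is decane.
The highest-priority functional group is a carboxylic acid (terminal –COOH), so the name ends in -oic acid.
The chain contains a C=C double bond, so the unsaturation ending is -ene.
Choose the numbering such that the carboxylic acid carbon is C-1 by definition.
That gives the double bond between C-9 and C-10; fluoro groups at C-2 and C-10.
The name is 2,10-difluorodec-9-enoic acid.

2,10-difluorodec-9-enoic acid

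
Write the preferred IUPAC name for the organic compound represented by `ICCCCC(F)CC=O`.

3-fluoro-7-iodoheptanal

Counting along the main chain through the –CHO group gives 7 carbons: the parent is heptane.
The highest-priority functional group is an aldehyde (terminal –CHO), so the name ends in -al.
Number the chain so that the aldehyde carbon is C-1 by definition.
This places a fluoro group at C-3; an iodo group at C-7.
The substituents are ordered alphabetically, ignoring any di-/tri- multipliers.
Assembling the pieces gives 3-fluoro-7-iodoheptanal.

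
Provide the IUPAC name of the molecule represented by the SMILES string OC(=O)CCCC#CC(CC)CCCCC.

The longest chain bearing the –COOH group and the multiple bond is 12 carbons long (dodecane).
The principal characteristic group is a carboxylic acid (terminal –COOH), named with the suffix -oic acid.
A C≡C triple bond in the chain gives the infix -yne-.
The numbering direction is chosen so that the carboxylic acid carbon is C-1 by definition.
With this numbering: the triple bond between C-5 and C-6; an ethyl group at C-7.
Assembling the pieces gives 7-ethyldodec-5-ynoic acid.

7-ethyldodec-5-ynoic acid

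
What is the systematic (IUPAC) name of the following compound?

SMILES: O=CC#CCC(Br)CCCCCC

The longest chain bearing the –CHO group and the multiple bond is 11 carbons long (undecane).
The principal characteristic group is an aldehyde (terminal –CHO), named with the suffix -al.
There is one C≡C triple bond, indicated by the ending -yne.
The numbering direction is chosen so that the aldehyde carbon is C-1 by definition.
With this numbering: the triple bond between C-2 and C-3; a bromo group at C-5.
The name is 5-bromoundec-2-ynal.

5-bromoundec-2-ynal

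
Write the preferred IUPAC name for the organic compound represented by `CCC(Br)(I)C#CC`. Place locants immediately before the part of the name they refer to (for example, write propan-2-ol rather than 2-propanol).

The longest carbon chain that includes the multiple bond has 6 carbons, so the parent hydride is hexane.
The chain contains a C≡C triple bond, so the unsaturation ending is -yne.
Choose the numbering such that numbering from this end puts the triple bond at C-2 rather than C-4.
This places the triple bond between C-2 and C-3; a bromo group at C-4; an iodo group at C-4.
Prefixes are listed alphabetically: bromo, iodo.
Assembling the pieces gives 4-bromo-4-iodohex-2-yne.

4-bromo-4-iodohex-2-yne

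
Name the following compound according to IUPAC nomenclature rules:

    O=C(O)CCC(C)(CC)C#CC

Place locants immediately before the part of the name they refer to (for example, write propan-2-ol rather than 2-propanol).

4-ethyl-4-methylhept-5-ynoic acid

Counting along the main chain through the –COOH group and the multiple bond gives 7 carbons: the parent is heptane.
A carboxylic acid (terminal –COOH) is the principal characteristic group, giving the suffix -oic acid.
There is one C≡C triple bond, indicated by the ending -yne.
Number the chain so that the carboxylic acid carbon is C-1 by definition.
With this numbering: the triple bond between C-5 and C-6; an ethyl group at C-4; a methyl group at C-4.
Prefixes are listed alphabetically: ethyl, methyl.
Putting it together: 4-ethyl-4-methylhept-5-ynoic acid.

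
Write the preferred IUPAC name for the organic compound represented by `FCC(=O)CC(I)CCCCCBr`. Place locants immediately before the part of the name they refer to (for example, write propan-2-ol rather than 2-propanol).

9-bromo-1-fluoro-4-iodononan-2-one

The longest carbon chain that includes the carbonyl has 9 carbons, so the parent hydride is nonane.
The highest-priority functional group is a ketone (C=O on an internal carbon), so the name ends in -one.
Number the chain so that numbering from this end puts the carbonyl group at C-2 rather than C-8.
With this numbering: the carbonyl at C-2; a bromo group at C-9; a fluoro group at C-1; an iodo group at C-4.
The substituents are ordered alphabetically, ignoring any di-/tri- multipliers.
The name is 9-bromo-1-fluoro-4-iodononan-2-one.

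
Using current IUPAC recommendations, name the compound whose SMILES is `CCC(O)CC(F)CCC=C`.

5-fluoronon-8-en-3-ol

The longest carbon chain that includes the –OH group and the multiple bond has 9 carbons, so the parent hydride is nonane.
An alcohol (–OH) is the principal characteristic group, giving the suffix -ol.
There is one C=C double bond, indicated by the ending -ene.
Number the chain so that numbering from this end puts the hydroxyl group at C-3 rather than C-7.
With this numbering: the hydroxyl at C-3; the double bond between C-8 and C-9; a fluoro group at C-5.
Putting it together: 5-fluoronon-8-en-3-ol.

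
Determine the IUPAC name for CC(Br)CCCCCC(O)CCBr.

The longest carbon chain that includes the –OH group has 10 carbons, so the parent hydride is decane.
The principal characteristic group is an alcohol (–OH), named with the suffix -ol.
The numbering direction is chosen so that numbering from this end puts the hydroxyl group at C-3 rather than C-8.
That gives the hydroxyl at C-3; bromo groups at C-1 and C-9.
Assembling the pieces gives 1,9-dibromodecan-3-ol.

1,9-dibromodecan-3-ol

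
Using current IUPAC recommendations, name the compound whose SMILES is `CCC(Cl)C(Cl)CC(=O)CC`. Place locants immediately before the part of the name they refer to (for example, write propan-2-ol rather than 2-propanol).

The longest carbon chain that includes the carbonyl has 8 carbons, so the parent hydride is octane.
The principal characteristic group is a ketone (C=O on an internal carbon), named with the suffix -one.
The numbering direction is chosen so that numbering from this end puts the carbonyl group at C-3 rather than C-6.
This places the carbonyl at C-3; chloro groups at C-5 and C-6.
Putting it together: 5,6-dichlorooctan-3-one.

5,6-dichlorooctan-3-one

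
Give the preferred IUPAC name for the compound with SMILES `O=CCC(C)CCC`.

3-methylhexanal

The longest chain bearing the –CHO group is 6 carbons long (hexane).
An aldehyde (terminal –CHO) is the principal characteristic group, giving the suffix -al.
Choose the numbering such that the aldehyde carbon is C-1 by definition.
With this numbering: a methyl group at C-3.
Assembling the pieces gives 3-methylhexanal.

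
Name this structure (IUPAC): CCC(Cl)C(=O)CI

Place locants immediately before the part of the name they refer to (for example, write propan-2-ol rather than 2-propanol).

The longest chain bearing the carbonyl is 5 carbons long (pentane).
A ketone (C=O on an internal carbon) is the principal characteristic group, giving the suffix -one.
Number the chain so that numbering from this end puts the carbonyl group at C-2 rather than C-4.
This places the carbonyl at C-2; a chloro group at C-3; an iodo group at C-1.
The substituents are ordered alphabetically, ignoring any di-/tri- multipliers.
Putting it together: 3-chloro-1-iodopentan-2-one.

3-chloro-1-iodopentan-2-one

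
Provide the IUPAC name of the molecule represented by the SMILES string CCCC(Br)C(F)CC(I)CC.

6-bromo-5-fluoro-3-iodononane

The longest continuous carbon chain has 9 atoms, so the parent hydride is nonane.
The numbering direction is chosen so that the substituent locant set {3,5,6} is lower than {4,5,7} at the first point of difference.
That gives a bromo group at C-6; a fluoro group at C-5; an iodo group at C-3.
Prefixes are listed alphabetically: bromo, fluoro, iodo.
Assembling the pieces gives 6-bromo-5-fluoro-3-iodononane.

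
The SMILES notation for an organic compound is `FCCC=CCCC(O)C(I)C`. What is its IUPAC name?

The longest chain bearing the –OH group and the multiple bond is 9 carbons long (nonane).
The principal characteristic group is an alcohol (–OH), named with the suffix -ol.
The chain contains a C=C double bond, so the unsaturation ending is -ene.
Choose the numbering such that numbering from this end puts the hydroxyl group at C-3 rather than C-7.
With this numbering: the hydroxyl at C-3; the double bond between C-6 and C-7; a fluoro group at C-9; an iodo group at C-2.
Substituent prefixes are cited in alphabetical order (multiplying prefixes like di-/tri- are ignored for ordering).
The name is 9-fluoro-2-iodonon-6-en-3-ol.

9-fluoro-2-iodonon-6-en-3-ol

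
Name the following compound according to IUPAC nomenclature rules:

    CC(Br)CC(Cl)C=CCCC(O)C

The longest carbon chain that includes the –OH group and the multiple bond has 10 carbons, so the parent hydride is decane.
The highest-priority functional group is an alcohol (–OH), so the name ends in -ol.
The chain contains a C=C double bond, so the unsaturation ending is -ene.
Choose the numbering such that numbering from this end puts the hydroxyl group at C-2 rather than C-9.
This places the hydroxyl at C-2; the double bond between C-5 and C-6; a bromo group at C-9; a chloro group at C-7.
The substituents are ordered alphabetically, ignoring any di-/tri- multipliers.
The name is 9-bromo-7-chlorodec-5-en-2-ol.

9-bromo-7-chlorodec-5-en-2-ol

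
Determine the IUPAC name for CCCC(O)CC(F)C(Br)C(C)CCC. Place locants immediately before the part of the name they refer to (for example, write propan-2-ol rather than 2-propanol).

7-bromo-6-fluoro-8-methylundecan-4-ol

The longest chain bearing the –OH group is 11 carbons long (undecane).
The highest-priority functional group is an alcohol (–OH), so the name ends in -ol.
The numbering direction is chosen so that numbering from this end puts the hydroxyl group at C-4 rather than C-8.
This places the hydroxyl at C-4; a bromo group at C-7; a fluoro group at C-6; a methyl group at C-8.
The substituents are ordered alphabetically, ignoring any di-/tri- multipliers.
The name is 7-bromo-6-fluoro-8-methylundecan-4-ol.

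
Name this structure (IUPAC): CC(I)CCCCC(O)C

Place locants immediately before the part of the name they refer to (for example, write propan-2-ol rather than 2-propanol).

7-iodooctan-2-ol

The longest chain bearing the –OH group is 8 carbons long (octane).
The principal characteristic group is an alcohol (–OH), named with the suffix -ol.
The numbering direction is chosen so that numbering from this end puts the hydroxyl group at C-2 rather than C-7.
With this numbering: the hydroxyl at C-2; an iodo group at C-7.
The name is 7-iodooctan-2-ol.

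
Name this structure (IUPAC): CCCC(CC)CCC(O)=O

4-ethylheptanoic acid

Counting along the main chain through the –COOH group gives 7 carbons: the parent is heptane.
The highest-priority functional group is a carboxylic acid (terminal –COOH), so the name ends in -oic acid.
Number the chain so that the carboxylic acid carbon is C-1 by definition.
With this numbering: an ethyl group at C-4.
Assembling the pieces gives 4-ethylheptanoic acid.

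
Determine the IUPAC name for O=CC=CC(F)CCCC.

4-fluorooct-2-enal

The longest carbon chain that includes the –CHO group and the multiple bond has 8 carbons, so the parent hydride is octane.
The principal characteristic group is an aldehyde (terminal –CHO), named with the suffix -al.
The chain contains a C=C double bond, so the unsaturation ending is -ene.
Number the chain so that the aldehyde carbon is C-1 by definition.
With this numbering: the double bond between C-2 and C-3; a fluoro group at C-4.
Putting it together: 4-fluorooct-2-enal.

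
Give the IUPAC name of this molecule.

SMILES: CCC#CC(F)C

The longest carbon chain that includes the multiple bond has 6 carbons, so the parent hydride is hexane.
The chain contains a C≡C triple bond, so the unsaturation ending is -yne.
Number the chain so that the substituent locant set {2} is lower than {5} at the first point of difference.
With this numbering: the triple bond between C-3 and C-4; a fluoro group at C-2.
Putting it together: 2-fluorohex-3-yne.

2-fluorohex-3-yne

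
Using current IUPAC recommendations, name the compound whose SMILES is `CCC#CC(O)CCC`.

The longest carbon chain that includes the –OH group and the multiple bond has 8 carbons, so the parent hydride is octane.
An alcohol (–OH) is the principal characteristic group, giving the suffix -ol.
There is one C≡C triple bond, indicated by the ending -yne.
Number the chain so that numbering from this end puts the hydroxyl group at C-4 rather than C-5.
That gives the hydroxyl at C-4; the triple bond between C-5 and C-6.
Assembling the pieces gives oct-5-yn-4-ol.

oct-5-yn-4-ol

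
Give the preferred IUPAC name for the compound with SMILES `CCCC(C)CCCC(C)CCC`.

The longest continuous carbon chain has 11 atoms, so the parent hydride is undecane.
Numbering from either end gives identical locants here.
This places methyl groups at C-4 and C-8.
The name is 4,8-dimethylundecane.

4,8-dimethylundecane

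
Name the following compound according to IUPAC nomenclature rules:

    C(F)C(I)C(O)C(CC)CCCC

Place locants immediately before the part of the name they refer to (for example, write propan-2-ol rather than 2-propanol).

4-ethyl-1-fluoro-2-iodooctan-3-ol

Counting along the main chain through the –OH group gives 8 carbons: the parent is octane.
The highest-priority functional group is an alcohol (–OH), so the name ends in -ol.
The numbering direction is chosen so that numbering from this end puts the hydroxyl group at C-3 rather than C-6.
That gives the hydroxyl at C-3; an ethyl group at C-4; a fluoro group at C-1; an iodo group at C-2.
Substituent prefixes are cited in alphabetical order (multiplying prefixes like di-/tri- are ignored for ordering).
Putting it together: 4-ethyl-1-fluoro-2-iodooctan-3-ol.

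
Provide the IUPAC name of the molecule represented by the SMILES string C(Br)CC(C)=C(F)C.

The longest chain bearing the multiple bond is 5 carbons long (pentane).
The chain contains a C=C double bond, so the unsaturation ending is -ene.
The numbering direction is chosen so that numbering from this end puts the double bond at C-2 rather than C-3.
That gives the double bond between C-2 and C-3; a bromo group at C-5; a fluoro group at C-2; a methyl group at C-3.
The substituents are ordered alphabetically, ignoring any di-/tri- multipliers.
Putting it together: 5-bromo-2-fluoro-3-methylpent-2-ene.

5-bromo-2-fluoro-3-methylpent-2-ene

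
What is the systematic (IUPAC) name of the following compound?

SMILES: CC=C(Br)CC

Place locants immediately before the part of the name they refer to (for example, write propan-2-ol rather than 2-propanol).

3-bromopent-2-ene

The longest carbon chain that includes the multiple bond has 5 carbons, so the parent hydride is pentane.
The chain contains a C=C double bond, so the unsaturation ending is -ene.
Choose the numbering such that numbering from this end puts the double bond at C-2 rather than C-3.
With this numbering: the double bond between C-2 and C-3; a bromo group at C-3.
The name is 3-bromopent-2-ene.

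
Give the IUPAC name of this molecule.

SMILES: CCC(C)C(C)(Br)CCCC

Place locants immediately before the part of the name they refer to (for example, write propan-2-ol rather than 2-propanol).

4-bromo-3,4-dimethyloctane

The longest carbon chain is 8 atoms: the parent is octane.
Choose the numbering such that the substituent locant set {3,4,4} is lower than {5,5,6} at the first point of difference.
This places a bromo group at C-4; methyl groups at C-3 and C-4.
Substituent prefixes are cited in alphabetical order (multiplying prefixes like di-/tri- are ignored for ordering).
Putting it together: 4-bromo-3,4-dimethyloctane.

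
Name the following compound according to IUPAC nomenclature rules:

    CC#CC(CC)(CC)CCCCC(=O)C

7,7-diethyldec-8-yn-2-one

Counting along the main chain through the carbonyl and the multiple bond gives 10 carbons: the parent is decane.
The highest-priority functional group is a ketone (C=O on an internal carbon), so the name ends in -one.
The chain contains a C≡C triple bond, so the unsaturation ending is -yne.
The numbering direction is chosen so that numbering from this end puts the carbonyl group at C-2 rather than C-9.
This places the carbonyl at C-2; the triple bond between C-8 and C-9; two ethyl groups at C-7.
The name is 7,7-diethyldec-8-yn-2-one.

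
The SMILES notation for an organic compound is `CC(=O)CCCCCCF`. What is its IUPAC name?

The longest carbon chain that includes the carbonyl has 8 carbons, so the parent hydride is octane.
The principal characteristic group is a ketone (C=O on an internal carbon), named with the suffix -one.
The numbering direction is chosen so that numbering from this end puts the carbonyl group at C-2 rather than C-7.
With this numbering: the carbonyl at C-2; a fluoro group at C-8.
Putting it together: 8-fluorooctan-2-one.

8-fluorooctan-2-one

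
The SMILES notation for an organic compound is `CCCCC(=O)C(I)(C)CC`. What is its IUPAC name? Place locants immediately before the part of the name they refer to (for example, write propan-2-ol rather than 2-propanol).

Counting along the main chain through the carbonyl gives 8 carbons: the parent is octane.
A ketone (C=O on an internal carbon) is the principal characteristic group, giving the suffix -one.
The numbering direction is chosen so that numbering from this end puts the carbonyl group at C-4 rather than C-5.
This places the carbonyl at C-4; an iodo group at C-3; a methyl group at C-3.
The substituents are ordered alphabetically, ignoring any di-/tri- multipliers.
Assembling the pieces gives 3-iodo-3-methyloctan-4-one.

3-iodo-3-methyloctan-4-one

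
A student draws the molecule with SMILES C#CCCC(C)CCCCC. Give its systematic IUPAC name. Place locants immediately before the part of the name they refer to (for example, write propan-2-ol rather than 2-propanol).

The longest carbon chain that includes the multiple bond has 10 carbons, so the parent hydride is decane.
The chain contains a C≡C triple bond, so the unsaturation ending is -yne.
The numbering direction is chosen so that numbering from this end puts the triple bond at C-1 rather than C-9.
With this numbering: the triple bond between C-1 and C-2; a methyl group at C-5.
Putting it together: 5-methyldec-1-yne.

5-methyldec-1-yne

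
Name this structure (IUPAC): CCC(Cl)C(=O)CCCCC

The longest carbon chain that includes the carbonyl has 9 carbons, so the parent hydride is nonane.
The principal characteristic group is a ketone (C=O on an internal carbon), named with the suffix -one.
Number the chain so that numbering from this end puts the carbonyl group at C-4 rather than C-6.
That gives the carbonyl at C-4; a chloro group at C-3.
Assembling the pieces gives 3-chlorononan-4-one.

3-chlorononan-4-one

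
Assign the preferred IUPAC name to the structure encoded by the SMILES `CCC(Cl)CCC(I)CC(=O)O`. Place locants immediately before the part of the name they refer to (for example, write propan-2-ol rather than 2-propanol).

6-chloro-3-iodooctanoic acid

The longest carbon chain that includes the –COOH group has 8 carbons, so the parent hydride is octane.
The principal characteristic group is a carboxylic acid (terminal –COOH), named with the suffix -oic acid.
Choose the numbering such that the carboxylic acid carbon is C-1 by definition.
With this numbering: a chloro group at C-6; an iodo group at C-3.
The substituents are ordered alphabetically, ignoring any di-/tri- multipliers.
Putting it together: 6-chloro-3-iodooctanoic acid.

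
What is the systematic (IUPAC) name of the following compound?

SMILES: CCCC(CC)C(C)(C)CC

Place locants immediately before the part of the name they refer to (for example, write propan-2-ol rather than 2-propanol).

4-ethyl-3,3-dimethylheptane

The longest continuous carbon chain has 7 atoms, so the parent hydride is heptane.
Choose the numbering such that the substituent locant set {3,3,4} is lower than {4,5,5} at the first point of difference.
With this numbering: an ethyl group at C-4; two methyl groups at C-3.
Prefixes are listed alphabetically: ethyl, methyl.
The name is 4-ethyl-3,3-dimethylheptane.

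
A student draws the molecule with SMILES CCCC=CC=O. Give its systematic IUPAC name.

hex-2-enal

Counting along the main chain through the –CHO group and the multiple bond gives 6 carbons: the parent is hexane.
The highest-priority functional group is an aldehyde (terminal –CHO), so the name ends in -al.
A C=C double bond in the chain gives the infix -ene-.
Choose the numbering such that the aldehyde carbon is C-1 by definition.
This places the double bond between C-2 and C-3.
Putting it together: hex-2-enal.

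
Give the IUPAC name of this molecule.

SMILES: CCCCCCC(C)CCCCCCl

The longest carbon chain is 12 atoms: the parent is dodecane.
Number the chain so that the substituent locant set {1,6} is lower than {7,12} at the first point of difference.
This places a chloro group at C-1; a methyl group at C-6.
Substituent prefixes are cited in alphabetical order (multiplying prefixes like di-/tri- are ignored for ordering).
Assembling the pieces gives 1-chloro-6-methyldodecane.

1-chloro-6-methyldodecane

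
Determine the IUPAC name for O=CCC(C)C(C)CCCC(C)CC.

The longest carbon chain that includes the –CHO group has 10 carbons, so the parent hydride is decane.
The principal characteristic group is an aldehyde (terminal –CHO), named with the suffix -al.
Choose the numbering such that the aldehyde carbon is C-1 by definition.
That gives methyl groups at C-3 and C-4 and C-8.
Putting it together: 3,4,8-trimethyldecanal.

3,4,8-trimethyldecanal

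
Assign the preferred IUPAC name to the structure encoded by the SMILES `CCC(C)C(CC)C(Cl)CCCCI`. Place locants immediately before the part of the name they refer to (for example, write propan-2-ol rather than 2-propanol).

The longest carbon chain is 9 atoms: the parent is nonane.
Choose the numbering such that the substituent locant set {1,5,6,7} is lower than {3,4,5,9} at the first point of difference.
With this numbering: a chloro group at C-5; an ethyl group at C-6; an iodo group at C-1; a methyl group at C-7.
The substituents are ordered alphabetically, ignoring any di-/tri- multipliers.
Assembling the pieces gives 5-chloro-6-ethyl-1-iodo-7-methylnonane.

5-chloro-6-ethyl-1-iodo-7-methylnonane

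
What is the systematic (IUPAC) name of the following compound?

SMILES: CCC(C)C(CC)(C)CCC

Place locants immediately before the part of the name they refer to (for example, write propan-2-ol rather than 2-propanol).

The parent chain contains 7 carbons (heptane).
The numbering direction is chosen so that the substituent locant set {3,4,4} is lower than {4,4,5} at the first point of difference.
This places an ethyl group at C-4; methyl groups at C-3 and C-4.
Substituent prefixes are cited in alphabetical order (multiplying prefixes like di-/tri- are ignored for ordering).
Putting it together: 4-ethyl-3,4-dimethylheptane.

4-ethyl-3,4-dimethylheptane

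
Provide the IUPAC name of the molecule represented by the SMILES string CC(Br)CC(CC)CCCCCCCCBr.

The longest carbon chain is 12 atoms: the parent is dodecane.
The numbering direction is chosen so that the substituent locant set {1,9,11} is lower than {2,4,12} at the first point of difference.
This places bromo groups at C-1 and C-11; an ethyl group at C-9.
Substituent prefixes are cited in alphabetical order (multiplying prefixes like di-/tri- are ignored for ordering).
Assembling the pieces gives 1,11-dibromo-9-ethyldodecane.

1,11-dibromo-9-ethyldodecane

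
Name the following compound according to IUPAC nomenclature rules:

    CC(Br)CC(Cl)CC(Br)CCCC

2,6-dibromo-4-chlorodecane

The longest continuous carbon chain has 10 atoms, so the parent hydride is decane.
Number the chain so that the substituent locant set {2,4,6} is lower than {5,7,9} at the first point of difference.
That gives bromo groups at C-2 and C-6; a chloro group at C-4.
The substituents are ordered alphabetically, ignoring any di-/tri- multipliers.
Assembling the pieces gives 2,6-dibromo-4-chlorodecane.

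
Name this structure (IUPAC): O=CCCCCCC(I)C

7-iodooctanal

Counting along the main chain through the –CHO group gives 8 carbons: the parent is octane.
The highest-priority functional group is an aldehyde (terminal –CHO), so the name ends in -al.
Number the chain so that the aldehyde carbon is C-1 by definition.
That gives an iodo group at C-7.
Putting it together: 7-iodooctanal.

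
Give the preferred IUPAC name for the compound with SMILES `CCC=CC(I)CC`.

The longest carbon chain that includes the multiple bond has 7 carbons, so the parent hydride is heptane.
There is one C=C double bond, indicated by the ending -ene.
The numbering direction is chosen so that numbering from this end puts the double bond at C-3 rather than C-4.
With this numbering: the double bond between C-3 and C-4; an iodo group at C-5.
Assembling the pieces gives 5-iodohept-3-ene.

5-iodohept-3-ene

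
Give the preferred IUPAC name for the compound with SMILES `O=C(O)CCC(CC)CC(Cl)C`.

6-chloro-4-ethylheptanoic acid

The longest chain bearing the –COOH group is 7 carbons long (heptane).
A carboxylic acid (terminal –COOH) is the principal characteristic group, giving the suffix -oic acid.
The numbering direction is chosen so that the carboxylic acid carbon is C-1 by definition.
That gives a chloro group at C-6; an ethyl group at C-4.
Prefixes are listed alphabetically: chloro, ethyl.
Assembling the pieces gives 6-chloro-4-ethylheptanoic acid.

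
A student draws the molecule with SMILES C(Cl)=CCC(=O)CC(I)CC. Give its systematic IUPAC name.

The longest chain bearing the carbonyl and the multiple bond is 8 carbons long (octane).
A ketone (C=O on an internal carbon) is the principal characteristic group, giving the suffix -one.
There is one C=C double bond, indicated by the ending -ene.
Choose the numbering such that numbering from this end puts the carbonyl group at C-4 rather than C-5.
This places the carbonyl at C-4; the double bond between C-1 and C-2; a chloro group at C-1; an iodo group at C-6.
Prefixes are listed alphabetically: chloro, iodo.
Assembling the pieces gives 1-chloro-6-iodooct-1-en-4-one.

1-chloro-6-iodooct-1-en-4-one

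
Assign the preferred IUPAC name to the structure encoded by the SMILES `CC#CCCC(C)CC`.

The longest carbon chain that includes the multiple bond has 8 carbons, so the parent hydride is octane.
A C≡C triple bond in the chain gives the infix -yne-.
Number the chain so that numbering from this end puts the triple bond at C-2 rather than C-6.
That gives the triple bond between C-2 and C-3; a methyl group at C-6.
Assembling the pieces gives 6-methyloct-2-yne.

6-methyloct-2-yne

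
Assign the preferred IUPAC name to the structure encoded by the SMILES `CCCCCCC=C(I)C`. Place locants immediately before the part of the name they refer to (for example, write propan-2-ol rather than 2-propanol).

The longest carbon chain that includes the multiple bond has 9 carbons, so the parent hydride is nonane.
A C=C double bond in the chain gives the infix -ene-.
The numbering direction is chosen so that numbering from this end puts the double bond at C-2 rather than C-7.
That gives the double bond between C-2 and C-3; an iodo group at C-2.
The name is 2-iodonon-2-ene.

2-iodonon-2-ene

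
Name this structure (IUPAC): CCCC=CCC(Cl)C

The longest carbon chain that includes the multiple bond has 8 carbons, so the parent hydride is octane.
A C=C double bond in the chain gives the infix -ene-.
Choose the numbering such that the substituent locant set {2} is lower than {7} at the first point of difference.
This places the double bond between C-4 and C-5; a chloro group at C-2.
Assembling the pieces gives 2-chlorooct-4-ene.

2-chlorooct-4-ene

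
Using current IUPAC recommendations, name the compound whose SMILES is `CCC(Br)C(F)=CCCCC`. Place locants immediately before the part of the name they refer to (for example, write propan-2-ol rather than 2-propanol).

3-bromo-4-fluoronon-4-ene

The longest carbon chain that includes the multiple bond has 9 carbons, so the parent hydride is nonane.
A C=C double bond in the chain gives the infix -ene-.
Choose the numbering such that numbering from this end puts the double bond at C-4 rather than C-5.
With this numbering: the double bond between C-4 and C-5; a bromo group at C-3; a fluoro group at C-4.
Prefixes are listed alphabetically: bromo, fluoro.
Assembling the pieces gives 3-bromo-4-fluoronon-4-ene.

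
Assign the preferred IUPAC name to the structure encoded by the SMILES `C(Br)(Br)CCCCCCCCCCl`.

1,1-dibromo-10-chlorodecane

The longest continuous carbon chain has 10 atoms, so the parent hydride is decane.
Number the chain so that the substituent locant set {1,1,10} is lower than {1,10,10} at the first point of difference.
This places two bromo groups at C-1; a chloro group at C-10.
The substituents are ordered alphabetically, ignoring any di-/tri- multipliers.
Putting it together: 1,1-dibromo-10-chlorodecane.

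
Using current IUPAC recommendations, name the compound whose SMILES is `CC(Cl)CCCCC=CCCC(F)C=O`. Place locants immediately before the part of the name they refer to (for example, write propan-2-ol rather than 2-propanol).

The longest carbon chain that includes the –CHO group and the multiple bond has 12 carbons, so the parent hydride is dodecane.
The principal characteristic group is an aldehyde (terminal –CHO), named with the suffix -al.
There is one C=C double bond, indicated by the ending -ene.
Number the chain so that the aldehyde carbon is C-1 by definition.
This places the double bond between C-5 and C-6; a chloro group at C-11; a fluoro group at C-2.
The substituents are ordered alphabetically, ignoring any di-/tri- multipliers.
The name is 11-chloro-2-fluorododec-5-enal.

11-chloro-2-fluorododec-5-enal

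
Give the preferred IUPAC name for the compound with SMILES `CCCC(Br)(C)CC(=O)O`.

The longest carbon chain that includes the –COOH group has 6 carbons, so the parent hydride is hexane.
The highest-priority functional group is a carboxylic acid (terminal –COOH), so the name ends in -oic acid.
Choose the numbering such that the carboxylic acid carbon is C-1 by definition.
With this numbering: a bromo group at C-3; a methyl group at C-3.
Substituent prefixes are cited in alphabetical order (multiplying prefixes like di-/tri- are ignored for ordering).
The name is 3-bromo-3-methylhexanoic acid.

3-bromo-3-methylhexanoic acid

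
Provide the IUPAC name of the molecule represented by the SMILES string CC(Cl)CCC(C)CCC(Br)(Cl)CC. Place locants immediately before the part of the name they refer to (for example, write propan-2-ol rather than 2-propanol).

The longest continuous carbon chain has 10 atoms, so the parent hydride is decane.
Number the chain so that the substituent locant set {2,5,8,8} is lower than {3,3,6,9} at the first point of difference.
This places a bromo group at C-8; chloro groups at C-2 and C-8; a methyl group at C-5.
Prefixes are listed alphabetically: bromo, chloro, methyl.
Putting it together: 8-bromo-2,8-dichloro-5-methyldecane.

8-bromo-2,8-dichloro-5-methyldecane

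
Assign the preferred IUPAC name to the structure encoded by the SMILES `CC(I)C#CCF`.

Counting along the main chain through the multiple bond gives 5 carbons: the parent is pentane.
There is one C≡C triple bond, indicated by the ending -yne.
Choose the numbering such that numbering from this end puts the triple bond at C-2 rather than C-3.
With this numbering: the triple bond between C-2 and C-3; a fluoro group at C-1; an iodo group at C-4.
Prefixes are listed alphabetically: fluoro, iodo.
The name is 1-fluoro-4-iodopent-2-yne.

1-fluoro-4-iodopent-2-yne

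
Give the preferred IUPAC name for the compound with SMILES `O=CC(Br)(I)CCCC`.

The longest carbon chain that includes the –CHO group has 6 carbons, so the parent hydride is hexane.
An aldehyde (terminal –CHO) is the principal characteristic group, giving the suffix -al.
The numbering direction is chosen so that the aldehyde carbon is C-1 by definition.
This places a bromo group at C-2; an iodo group at C-2.
Prefixes are listed alphabetically: bromo, iodo.
Assembling the pieces gives 2-bromo-2-iodohexanal.

2-bromo-2-iodohexanal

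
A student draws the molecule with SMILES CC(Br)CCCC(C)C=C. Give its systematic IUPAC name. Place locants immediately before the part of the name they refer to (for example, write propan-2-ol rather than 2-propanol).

The longest chain bearing the multiple bond is 8 carbons long (octane).
A C=C double bond in the chain gives the infix -ene-.
Choose the numbering such that numbering from this end puts the double bond at C-1 rather than C-7.
That gives the double bond between C-1 and C-2; a bromo group at C-7; a methyl group at C-3.
Substituent prefixes are cited in alphabetical order (multiplying prefixes like di-/tri- are ignored for ordering).
Assembling the pieces gives 7-bromo-3-methyloct-1-ene.

7-bromo-3-methyloct-1-ene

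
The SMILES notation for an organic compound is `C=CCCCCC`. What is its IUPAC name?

Counting along the main chain through the multiple bond gives 7 carbons: the parent is heptane.
A C=C double bond in the chain gives the infix -ene-.
Number the chain so that numbering from this end puts the double bond at C-1 rather than C-6.
This places the double bond between C-1 and C-2.
Putting it together: hept-1-ene.

hept-1-ene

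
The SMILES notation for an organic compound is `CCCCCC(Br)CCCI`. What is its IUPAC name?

4-bromo-1-iodononane

The parent chain contains 9 carbons (nonane).
Choose the numbering such that the substituent locant set {1,4} is lower than {6,9} at the first point of difference.
This places a bromo group at C-4; an iodo group at C-1.
Prefixes are listed alphabetically: bromo, iodo.
Putting it together: 4-bromo-1-iodononane.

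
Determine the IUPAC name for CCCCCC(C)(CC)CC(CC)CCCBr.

The parent chain contains 11 carbons (undecane).
The numbering direction is chosen so that the substituent locant set {1,4,6,6} is lower than {6,6,8,11} at the first point of difference.
This places a bromo group at C-1; ethyl groups at C-4 and C-6; a methyl group at C-6.
Substituent prefixes are cited in alphabetical order (multiplying prefixes like di-/tri- are ignored for ordering).
Assembling the pieces gives 1-bromo-4,6-diethyl-6-methylundecane.

1-bromo-4,6-diethyl-6-methylundecane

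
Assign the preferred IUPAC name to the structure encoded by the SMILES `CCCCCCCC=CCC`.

The longest chain bearing the multiple bond is 11 carbons long (undecane).
A C=C double bond in the chain gives the infix -ene-.
The numbering direction is chosen so that numbering from this end puts the double bond at C-3 rather than C-8.
This places the double bond between C-3 and C-4.
Assembling the pieces gives undec-3-ene.

undec-3-ene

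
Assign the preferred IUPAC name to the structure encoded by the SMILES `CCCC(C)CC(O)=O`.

Counting along the main chain through the –COOH group gives 6 carbons: the parent is hexane.
The principal characteristic group is a carboxylic acid (terminal –COOH), named with the suffix -oic acid.
Choose the numbering such that the carboxylic acid carbon is C-1 by definition.
With this numbering: a methyl group at C-3.
The name is 3-methylhexanoic acid.

3-methylhexanoic acid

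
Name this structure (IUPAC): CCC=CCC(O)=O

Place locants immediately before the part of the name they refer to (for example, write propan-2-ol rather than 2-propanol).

hex-3-enoic acid

The longest chain bearing the –COOH group and the multiple bond is 6 carbons long (hexane).
The highest-priority functional group is a carboxylic acid (terminal –COOH), so the name ends in -oic acid.
The chain contains a C=C double bond, so the unsaturation ending is -ene.
Number the chain so that the carboxylic acid carbon is C-1 by definition.
That gives the double bond between C-3 and C-4.
The name is hex-3-enoic acid.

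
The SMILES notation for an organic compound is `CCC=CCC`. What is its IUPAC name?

Counting along the main chain through the multiple bond gives 6 carbons: the parent is hexane.
There is one C=C double bond, indicated by the ending -ene.
The molecule is symmetric, so either numbering direction gives the same locants.
This places the double bond between C-3 and C-4.
Assembling the pieces gives hex-3-ene.

hex-3-ene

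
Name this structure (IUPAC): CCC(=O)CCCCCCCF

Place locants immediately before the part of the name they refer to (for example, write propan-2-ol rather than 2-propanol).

10-fluorodecan-3-one

The longest carbon chain that includes the carbonyl has 10 carbons, so the parent hydride is decane.
A ketone (C=O on an internal carbon) is the principal characteristic group, giving the suffix -one.
Number the chain so that numbering from this end puts the carbonyl group at C-3 rather than C-8.
This places the carbonyl at C-3; a fluoro group at C-10.
Assembling the pieces gives 10-fluorodecan-3-one.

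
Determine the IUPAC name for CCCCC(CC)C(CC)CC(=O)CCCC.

7,8-diethyldodecan-5-one

Counting along the main chain through the carbonyl gives 12 carbons: the parent is dodecane.
The highest-priority functional group is a ketone (C=O on an internal carbon), so the name ends in -one.
Number the chain so that numbering from this end puts the carbonyl group at C-5 rather than C-8.
That gives the carbonyl at C-5; ethyl groups at C-7 and C-8.
Putting it together: 7,8-diethyldodecan-5-one.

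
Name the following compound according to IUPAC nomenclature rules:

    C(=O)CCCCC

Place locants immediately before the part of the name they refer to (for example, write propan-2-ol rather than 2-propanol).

hexanal

The longest chain bearing the –CHO group is 6 carbons long (hexane).
The principal characteristic group is an aldehyde (terminal –CHO), named with the suffix -al.
The numbering direction is chosen so that the aldehyde carbon is C-1 by definition.
Assembling the pieces gives hexanal.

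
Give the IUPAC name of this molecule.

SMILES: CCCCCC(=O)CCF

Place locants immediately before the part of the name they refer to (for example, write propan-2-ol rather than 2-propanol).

1-fluorooctan-3-one

The longest carbon chain that includes the carbonyl has 8 carbons, so the parent hydride is octane.
The principal characteristic group is a ketone (C=O on an internal carbon), named with the suffix -one.
Number the chain so that numbering from this end puts the carbonyl group at C-3 rather than C-6.
This places the carbonyl at C-3; a fluoro group at C-1.
Assembling the pieces gives 1-fluorooctan-3-one.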